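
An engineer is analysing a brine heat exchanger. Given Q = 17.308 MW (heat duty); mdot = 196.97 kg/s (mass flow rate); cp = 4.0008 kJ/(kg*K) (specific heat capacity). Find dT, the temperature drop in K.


dT = Q * 1000 / (mdot * cp)
dT = 17.308 * 1000 / (196.97 * 4.0008)
dT = 21.963 K


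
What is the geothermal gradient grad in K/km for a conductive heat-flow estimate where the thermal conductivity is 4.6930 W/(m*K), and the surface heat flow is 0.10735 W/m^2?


grad = q * 1000 / k
grad = 0.10735 * 1000 / 4.6930
grad = 22.87449 deg C/km
Convert: 22.87449 deg C/km * 1.0 = 22.874 K/km
grad = 22.874 K/km


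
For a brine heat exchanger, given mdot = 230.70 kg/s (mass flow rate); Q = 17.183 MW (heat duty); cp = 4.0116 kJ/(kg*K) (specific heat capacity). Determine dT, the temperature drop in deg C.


dT = Q * 1000 / (mdot * cp)
dT = 17.183 * 1000 / (230.70 * 4.0116)
dT = 18.56666 K
Convert (temperature difference, 1 K = 1 deg C): 18.56666 K = 18.56666 deg C
dT = 18.567 deg C


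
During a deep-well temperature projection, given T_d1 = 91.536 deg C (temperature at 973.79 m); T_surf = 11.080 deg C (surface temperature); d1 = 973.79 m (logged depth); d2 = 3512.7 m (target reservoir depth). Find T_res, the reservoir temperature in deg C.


Step 1: grad = (T_d1 - T_surf)/d1 * 1000 = (91.536 - 11.08)/973.79 * 1000 = 82.62151 deg C/km
Step 2: T_res = T_surf + grad*d2/1000 = 11.08 + 82.62151*3512.7/1000 = 301.30 deg C
T_res = 301.30 deg C


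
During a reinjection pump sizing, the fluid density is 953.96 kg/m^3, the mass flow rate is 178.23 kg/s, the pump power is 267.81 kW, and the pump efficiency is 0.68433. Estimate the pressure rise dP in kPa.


dP = P_pump * rho * eta / mdot
dP = 267.81 * 953.96 * 0.68433 / 178.23
dP = 980.94 kPa


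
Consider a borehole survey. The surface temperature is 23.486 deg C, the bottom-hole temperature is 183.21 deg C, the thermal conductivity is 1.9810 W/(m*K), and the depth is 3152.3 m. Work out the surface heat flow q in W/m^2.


Step 1: grad = (T_d - T_surf)/d * 1000 = (183.21 - 23.486)/3152.3 * 1000 = 50.66904 deg C/km
Step 2: q = k * grad / 1000 = 1.981 * 50.66904 / 1000 = 0.10038 W/m^2
q = 0.10038 W/m^2


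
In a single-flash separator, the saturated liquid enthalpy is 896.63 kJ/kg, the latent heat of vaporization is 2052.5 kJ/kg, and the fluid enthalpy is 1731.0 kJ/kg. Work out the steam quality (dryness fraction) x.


x = (h - hf) / hfg
x = (1731.0 - 896.63) / 2052.5
x = 0.40651


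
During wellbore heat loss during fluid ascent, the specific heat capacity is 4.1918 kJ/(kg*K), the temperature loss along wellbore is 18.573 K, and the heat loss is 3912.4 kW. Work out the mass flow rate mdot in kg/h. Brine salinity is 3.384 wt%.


mdot = Q_loss / (cp * dT)
mdot = 3912.4 / (4.1918 * 18.573)
mdot = 50.25284 kg/s
Convert: 50.25284 kg/s * 3600.0 = 1.8091e+05 kg/h
mdot = 1.8091e+05 kg/h


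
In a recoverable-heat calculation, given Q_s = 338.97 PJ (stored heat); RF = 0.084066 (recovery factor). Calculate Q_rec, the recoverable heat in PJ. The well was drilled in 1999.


Q_rec = Q_s * RF
Q_rec = 338.97 * 0.084066
Q_rec = 28.496 PJ


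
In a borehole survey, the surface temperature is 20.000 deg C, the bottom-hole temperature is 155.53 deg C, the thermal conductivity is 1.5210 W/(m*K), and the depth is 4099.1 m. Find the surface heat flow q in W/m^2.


Step 1: grad = (T_d - T_surf)/d * 1000 = (155.53 - 20.0)/4099.1 * 1000 = 33.06336 deg C/km
Step 2: q = k * grad / 1000 = 1.521 * 33.06336 / 1000 = 0.050289 W/m^2
q = 0.050289 W/m^2


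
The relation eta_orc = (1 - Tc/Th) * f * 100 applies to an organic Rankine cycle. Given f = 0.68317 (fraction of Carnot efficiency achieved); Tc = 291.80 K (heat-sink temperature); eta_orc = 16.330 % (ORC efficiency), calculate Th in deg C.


Th = Tc / (1 - (eta_orc/100)/f)
Th = 291.80 / (1 - (16.330/100)/0.68317)
Th = 383.4593 K
Convert to deg C: 383.4593 - 273.15 = 110.31 deg C
Th = 110.31 deg C


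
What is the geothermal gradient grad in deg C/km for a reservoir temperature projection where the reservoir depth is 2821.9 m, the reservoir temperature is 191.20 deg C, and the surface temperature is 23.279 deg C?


grad = (T_res - T_surf) / d * 1000
grad = (191.20 - 23.279) / 2821.9 * 1000
grad = 59.506 deg C/km


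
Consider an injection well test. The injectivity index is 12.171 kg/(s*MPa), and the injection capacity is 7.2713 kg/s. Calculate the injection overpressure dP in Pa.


dP = mdot * 1000 / II
dP = 7.2713 * 1000 / 12.171
dP = 597.4283 kPa
Convert: 597.4283 kPa * 1000.0 = 5.9743e+05 Pa
dP = 5.9743e+05 Pa


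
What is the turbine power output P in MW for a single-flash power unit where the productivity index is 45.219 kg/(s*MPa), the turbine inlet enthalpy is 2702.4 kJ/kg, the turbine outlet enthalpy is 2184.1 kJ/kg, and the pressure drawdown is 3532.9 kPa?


Step 1: mdot = PI * dP / 1000 = 45.219 * 3532.9 / 1000 = 159.7542 kg/s
Step 2: P = mdot*(h_in - h_out)/1000 = 159.7542*(2702.4 - 2184.1)/1000 = 82.801 MW
P = 82.801 MW


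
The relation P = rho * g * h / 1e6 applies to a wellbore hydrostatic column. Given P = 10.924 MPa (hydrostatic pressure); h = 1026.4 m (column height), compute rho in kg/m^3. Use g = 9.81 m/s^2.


rho = P * 1e6 / (g * h)
rho = 10.924 * 1e6 / (9.81 * 1026.4)
rho = 1084.9 kg/m^3


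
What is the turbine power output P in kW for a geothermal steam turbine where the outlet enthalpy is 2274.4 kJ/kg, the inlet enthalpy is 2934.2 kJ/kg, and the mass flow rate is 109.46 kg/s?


P = mdot * (h_in - h_out) / 1000
P = 109.46 * (2934.2 - 2274.4) / 1000
P = 72.22171 MW
Convert: 72.22171 MW * 1000.0 = 72222 kW
P = 72222 kW


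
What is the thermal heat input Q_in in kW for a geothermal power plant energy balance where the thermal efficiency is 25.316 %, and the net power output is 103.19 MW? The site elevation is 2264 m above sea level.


Q_in = W_net / (eta / 100)
Q_in = 103.19 / (25.316 / 100)
Q_in = 407.6078 MW
Convert: 407.6078 MW * 1000.0 = 4.0761e+05 kW
Q_in = 4.0761e+05 kW


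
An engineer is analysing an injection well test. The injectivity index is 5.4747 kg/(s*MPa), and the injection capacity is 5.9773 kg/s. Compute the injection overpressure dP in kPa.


dP = mdot * 1000 / II
dP = 5.9773 * 1000 / 5.4747
dP = 1091.8 kPa


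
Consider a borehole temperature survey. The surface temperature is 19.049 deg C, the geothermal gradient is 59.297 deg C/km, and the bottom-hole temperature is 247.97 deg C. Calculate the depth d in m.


d = (T_d - T_surf) / grad * 1000
d = (247.97 - 19.049) / 59.297 * 1000
d = 3860.6 m


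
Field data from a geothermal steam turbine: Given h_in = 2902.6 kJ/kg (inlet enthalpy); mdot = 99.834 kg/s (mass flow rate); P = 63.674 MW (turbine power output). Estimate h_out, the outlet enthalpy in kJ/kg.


h_out = h_in - P * 1000 / mdot
h_out = 2902.6 - 63.674 * 1000 / 99.834
h_out = 2264.8 kJ/kg


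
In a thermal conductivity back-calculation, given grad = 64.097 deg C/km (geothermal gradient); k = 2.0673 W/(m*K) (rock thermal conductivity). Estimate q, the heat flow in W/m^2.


q = k * grad / 1000
q = 2.0673 * 64.097 / 1000
q = 0.13251 W/m^2


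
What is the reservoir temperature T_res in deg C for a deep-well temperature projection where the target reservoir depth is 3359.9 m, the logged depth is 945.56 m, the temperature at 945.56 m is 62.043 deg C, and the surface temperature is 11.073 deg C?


Step 1: grad = (T_d1 - T_surf)/d1 * 1000 = (62.043 - 11.073)/945.56 * 1000 = 53.90456 deg C/km
Step 2: T_res = T_surf + grad*d2/1000 = 11.073 + 53.90456*3359.9/1000 = 192.19 deg C
T_res = 192.19 deg C


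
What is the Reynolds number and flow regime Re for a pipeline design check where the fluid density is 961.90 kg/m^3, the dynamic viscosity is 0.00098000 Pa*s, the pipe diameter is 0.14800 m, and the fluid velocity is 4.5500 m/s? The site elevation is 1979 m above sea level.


Step 1: Re = rho*vel*D/mu = 961.9*4.55*0.148/0.00098 = 6.6096e+05
Step 2: Re = 6.6096e+05 > 4000, so flow is turbulent.
Re = 6.6096e+05 (turbulent)


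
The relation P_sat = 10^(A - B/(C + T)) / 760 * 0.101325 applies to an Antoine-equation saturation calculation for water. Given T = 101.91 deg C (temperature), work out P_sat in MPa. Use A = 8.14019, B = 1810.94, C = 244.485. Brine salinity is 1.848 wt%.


P_sat = 10^(A - B/(C + T)) / 760 * 0.101325
P_sat = 10^(8.14019 - 1810.94/(244.485 + 101.91)) / 760 * 0.101325
P_sat = 0.10893 MPa


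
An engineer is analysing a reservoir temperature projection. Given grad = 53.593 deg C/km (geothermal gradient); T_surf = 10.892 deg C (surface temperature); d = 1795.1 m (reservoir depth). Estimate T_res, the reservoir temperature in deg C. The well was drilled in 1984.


T_res = T_surf + grad * d / 1000
T_res = 10.892 + 53.593 * 1795.1 / 1000
T_res = 107.10 deg C


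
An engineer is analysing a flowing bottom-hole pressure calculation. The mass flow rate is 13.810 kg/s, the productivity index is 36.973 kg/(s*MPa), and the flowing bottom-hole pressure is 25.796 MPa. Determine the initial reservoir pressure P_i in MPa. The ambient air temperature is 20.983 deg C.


P_i = P_wf + mdot / PI
P_i = 25.796 + 13.810 / 36.973
P_i = 26.170 MPa


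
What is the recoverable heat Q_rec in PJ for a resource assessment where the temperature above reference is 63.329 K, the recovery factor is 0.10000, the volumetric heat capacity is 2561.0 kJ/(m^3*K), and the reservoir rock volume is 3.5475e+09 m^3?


Step 1: Q_s = Vr*rhoc*dT/1e12 = 3.5475e+09*2561.0*63.329/1e12 = 575.3533 PJ
Step 2: Q_rec = Q_s * RF = 575.3533 * 0.1 = 57.535 PJ
Q_rec = 57.535 PJ


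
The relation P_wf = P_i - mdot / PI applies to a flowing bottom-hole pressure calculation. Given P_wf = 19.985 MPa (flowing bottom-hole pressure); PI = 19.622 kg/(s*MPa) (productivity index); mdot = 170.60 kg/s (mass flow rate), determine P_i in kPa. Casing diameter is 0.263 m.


P_i = P_wf + mdot / PI
P_i = 19.985 + 170.60 / 19.622
P_i = 28.67932 MPa
Convert: 28.67932 MPa * 1000.0 = 28679 kPa
P_i = 28679 kPa


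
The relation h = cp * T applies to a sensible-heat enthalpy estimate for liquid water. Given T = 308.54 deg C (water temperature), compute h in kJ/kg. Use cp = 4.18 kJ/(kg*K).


h = cp * T
h = 4.18 * 308.54
h = 1289.7 kJ/kg


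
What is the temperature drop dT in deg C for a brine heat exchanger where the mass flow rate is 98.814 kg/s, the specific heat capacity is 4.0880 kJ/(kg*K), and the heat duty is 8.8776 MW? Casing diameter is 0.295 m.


dT = Q * 1000 / (mdot * cp)
dT = 8.8776 * 1000 / (98.814 * 4.0880)
dT = 21.97689 K
Convert (temperature difference, 1 K = 1 deg C): 21.97689 K = 21.97689 deg C
dT = 21.977 deg C


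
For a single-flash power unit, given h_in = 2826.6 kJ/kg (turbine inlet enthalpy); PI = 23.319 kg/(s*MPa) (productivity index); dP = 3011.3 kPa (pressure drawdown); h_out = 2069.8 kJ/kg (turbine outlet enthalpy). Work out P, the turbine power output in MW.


Step 1: mdot = PI * dP / 1000 = 23.319 * 3011.3 / 1000 = 70.22050 kg/s
Step 2: P = mdot*(h_in - h_out)/1000 = 70.22050*(2826.6 - 2069.8)/1000 = 53.143 MW
P = 53.143 MW


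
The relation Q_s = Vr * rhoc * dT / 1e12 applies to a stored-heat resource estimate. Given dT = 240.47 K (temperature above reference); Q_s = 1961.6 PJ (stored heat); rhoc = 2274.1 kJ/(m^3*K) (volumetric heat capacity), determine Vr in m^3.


Vr = Q_s * 1e12 / (rhoc * dT)
Vr = 1961.6 * 1e12 / (2274.1 * 240.47)
Vr = 3.5871e+09 m^3


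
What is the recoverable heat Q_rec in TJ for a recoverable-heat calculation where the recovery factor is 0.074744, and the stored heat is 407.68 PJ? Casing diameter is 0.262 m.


Q_rec = Q_s * RF
Q_rec = 407.68 * 0.074744
Q_rec = 30.47163 PJ
Convert: 30.47163 PJ * 1000.0 = 30472 TJ
Q_rec = 30472 TJ


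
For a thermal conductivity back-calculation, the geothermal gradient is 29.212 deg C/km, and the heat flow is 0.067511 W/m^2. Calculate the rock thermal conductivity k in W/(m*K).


k = q / (grad / 1000)
k = 0.067511 / (29.212 / 1000)
k = 2.3111 W/(m*K)


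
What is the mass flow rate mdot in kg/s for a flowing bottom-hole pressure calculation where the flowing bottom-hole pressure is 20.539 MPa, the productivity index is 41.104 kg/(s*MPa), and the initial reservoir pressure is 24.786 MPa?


mdot = (P_i - P_wf) * PI
mdot = (24.786 - 20.539) * 41.104
mdot = 174.57 kg/s


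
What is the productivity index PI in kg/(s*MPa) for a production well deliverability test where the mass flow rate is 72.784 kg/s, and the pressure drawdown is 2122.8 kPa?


PI = mdot * 1000 / dP
PI = 72.784 * 1000 / 2122.8
PI = 34.287 kg/(s*MPa)


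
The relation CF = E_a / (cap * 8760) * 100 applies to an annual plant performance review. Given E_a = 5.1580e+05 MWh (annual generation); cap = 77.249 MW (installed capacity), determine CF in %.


CF = E_a / (cap * 8760) * 100
CF = 5.1580e+05 / (77.249 * 8760) * 100
CF = 76.223 %


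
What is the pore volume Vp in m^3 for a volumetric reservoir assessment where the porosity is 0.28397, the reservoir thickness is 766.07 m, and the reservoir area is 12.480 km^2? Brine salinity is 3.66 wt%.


Vp = A * 1e6 * hr * phi
Vp = 12.480 * 1e6 * 766.07 * 0.28397
Vp = 2.7149e+09 m^3


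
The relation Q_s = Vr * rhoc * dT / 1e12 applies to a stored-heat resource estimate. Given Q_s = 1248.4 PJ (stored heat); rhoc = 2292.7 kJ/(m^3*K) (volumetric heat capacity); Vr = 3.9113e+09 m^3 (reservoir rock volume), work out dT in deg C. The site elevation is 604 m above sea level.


dT = Q_s * 1e12 / (Vr * rhoc)
dT = 1248.4 * 1e12 / (3.9113e+09 * 2292.7)
dT = 139.2148 K
Convert (temperature difference, 1 K = 1 deg C): 139.2148 K = 139.2148 deg C
dT = 139.21 deg C


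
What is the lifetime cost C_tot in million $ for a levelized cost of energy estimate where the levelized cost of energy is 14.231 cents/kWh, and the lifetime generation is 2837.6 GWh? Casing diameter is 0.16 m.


C_tot = LCOE / 100 * E_tot
C_tot = 14.231 / 100 * 2837.6
C_tot = 403.82 million $


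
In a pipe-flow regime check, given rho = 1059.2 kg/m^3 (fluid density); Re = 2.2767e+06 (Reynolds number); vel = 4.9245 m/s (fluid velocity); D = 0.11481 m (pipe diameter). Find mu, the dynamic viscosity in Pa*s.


mu = rho * vel * D / Re
mu = 1059.2 * 4.9245 * 0.11481 / 2.2767e+06
mu = 0.00026304 Pa*s


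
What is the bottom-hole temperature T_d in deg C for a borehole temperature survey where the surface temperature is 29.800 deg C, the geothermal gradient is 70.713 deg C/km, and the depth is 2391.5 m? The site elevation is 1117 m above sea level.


T_d = T_surf + grad * d / 1000
T_d = 29.800 + 70.713 * 2391.5 / 1000
T_d = 198.91 deg C


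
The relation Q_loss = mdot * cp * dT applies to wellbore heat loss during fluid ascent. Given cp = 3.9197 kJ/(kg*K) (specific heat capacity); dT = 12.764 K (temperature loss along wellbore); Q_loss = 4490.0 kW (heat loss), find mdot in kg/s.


mdot = Q_loss / (cp * dT)
mdot = 4490.0 / (3.9197 * 12.764)
mdot = 89.744 kg/s


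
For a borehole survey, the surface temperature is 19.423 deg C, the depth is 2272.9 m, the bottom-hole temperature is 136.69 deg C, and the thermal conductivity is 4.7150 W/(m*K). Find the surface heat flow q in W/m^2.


Step 1: grad = (T_d - T_surf)/d * 1000 = (136.69 - 19.423)/2272.9 * 1000 = 51.59356 deg C/km
Step 2: q = k * grad / 1000 = 4.715 * 51.59356 / 1000 = 0.24326 W/m^2
q = 0.24326 W/m^2


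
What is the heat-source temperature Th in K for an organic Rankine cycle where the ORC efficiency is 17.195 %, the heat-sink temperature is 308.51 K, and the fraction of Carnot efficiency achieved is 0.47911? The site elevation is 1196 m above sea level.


Th = Tc / (1 - (eta_orc/100)/f)
Th = 308.51 / (1 - (17.195/100)/0.47911)
Th = 481.22 K


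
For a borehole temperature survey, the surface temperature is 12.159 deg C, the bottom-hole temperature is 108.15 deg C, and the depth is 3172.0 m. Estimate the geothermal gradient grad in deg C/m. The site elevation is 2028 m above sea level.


grad = (T_d - T_surf) / d * 1000
grad = (108.15 - 12.159) / 3172.0 * 1000
grad = 30.26198 deg C/km
Convert: 30.26198 deg C/km * 0.001 = 0.030262 deg C/m
grad = 0.030262 deg C/m


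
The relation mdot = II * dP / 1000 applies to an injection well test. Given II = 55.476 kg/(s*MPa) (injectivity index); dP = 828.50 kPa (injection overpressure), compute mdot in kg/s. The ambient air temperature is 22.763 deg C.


mdot = II * dP / 1000
mdot = 55.476 * 828.50 / 1000
mdot = 45.962 kg/s


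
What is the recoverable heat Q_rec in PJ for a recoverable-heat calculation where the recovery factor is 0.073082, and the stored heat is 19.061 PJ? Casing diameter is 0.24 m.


Q_rec = Q_s * RF
Q_rec = 19.061 * 0.073082
Q_rec = 1.3930 PJ


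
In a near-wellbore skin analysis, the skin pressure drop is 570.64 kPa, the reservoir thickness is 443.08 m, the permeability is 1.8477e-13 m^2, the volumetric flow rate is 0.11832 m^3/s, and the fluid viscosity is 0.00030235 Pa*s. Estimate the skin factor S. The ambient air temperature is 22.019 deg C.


S = dP_s * 1000 * 2*pi*k*hr / (q*mu)
S = 570.64 * 1000 * 2*pi*1.8477e-13*443.08 / (0.11832*0.00030235)
S = 8.2052


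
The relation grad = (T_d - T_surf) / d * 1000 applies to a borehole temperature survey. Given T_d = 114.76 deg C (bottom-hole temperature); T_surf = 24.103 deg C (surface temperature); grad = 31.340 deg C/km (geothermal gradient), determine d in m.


d = (T_d - T_surf) / grad * 1000
d = (114.76 - 24.103) / 31.340 * 1000
d = 2892.7 m


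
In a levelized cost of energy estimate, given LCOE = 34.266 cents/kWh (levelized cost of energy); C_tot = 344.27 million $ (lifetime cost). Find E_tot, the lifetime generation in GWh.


E_tot = C_tot / LCOE * 100
E_tot = 344.27 / 34.266 * 100
E_tot = 1004.7 GWh


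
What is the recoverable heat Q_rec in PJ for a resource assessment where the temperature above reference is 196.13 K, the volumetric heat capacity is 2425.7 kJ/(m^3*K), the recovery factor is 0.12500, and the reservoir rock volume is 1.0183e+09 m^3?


Step 1: Q_s = Vr*rhoc*dT/1e12 = 1.0183e+09*2425.7*196.13/1e12 = 484.4588 PJ
Step 2: Q_rec = Q_s * RF = 484.4588 * 0.125 = 60.557 PJ
Q_rec = 60.557 PJ


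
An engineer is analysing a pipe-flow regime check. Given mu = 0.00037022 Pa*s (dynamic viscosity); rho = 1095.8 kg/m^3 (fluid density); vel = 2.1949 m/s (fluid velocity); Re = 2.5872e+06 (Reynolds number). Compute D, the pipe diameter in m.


D = Re * mu / (rho * vel)
D = 2.5872e+06 * 0.00037022 / (1095.8 * 2.1949)
D = 0.39824 m


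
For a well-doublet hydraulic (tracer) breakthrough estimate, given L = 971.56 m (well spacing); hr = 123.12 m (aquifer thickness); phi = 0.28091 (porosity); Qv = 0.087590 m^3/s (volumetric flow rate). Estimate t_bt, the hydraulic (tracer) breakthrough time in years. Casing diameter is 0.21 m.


t_bt = pi * hr * phi * L^2 / (3 * Qv) / (365.25*86400)
t_bt = pi * 123.12 * 0.28091 * 971.56^2 / (3 * 0.087590) / (365.25*86400)
t_bt = 12.368 years


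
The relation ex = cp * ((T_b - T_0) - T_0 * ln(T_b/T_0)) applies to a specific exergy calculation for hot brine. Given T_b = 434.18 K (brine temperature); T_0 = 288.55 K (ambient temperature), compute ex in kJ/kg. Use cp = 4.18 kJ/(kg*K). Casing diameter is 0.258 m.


ex = cp * ((T_b - T_0) - T_0 * ln(T_b/T_0))
ex = 4.18 * ((434.18 - 288.55) - 288.55 * ln(434.18/288.55))
ex = 115.92 kJ/kg


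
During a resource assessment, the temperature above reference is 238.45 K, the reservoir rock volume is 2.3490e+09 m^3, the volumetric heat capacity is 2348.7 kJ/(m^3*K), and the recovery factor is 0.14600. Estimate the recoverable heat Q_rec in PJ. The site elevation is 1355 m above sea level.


Step 1: Q_s = Vr*rhoc*dT/1e12 = 2.3490e+09*2348.7*238.45/1e12 = 1315.552 PJ
Step 2: Q_rec = Q_s * RF = 1315.552 * 0.146 = 192.07 PJ
Q_rec = 192.07 PJ


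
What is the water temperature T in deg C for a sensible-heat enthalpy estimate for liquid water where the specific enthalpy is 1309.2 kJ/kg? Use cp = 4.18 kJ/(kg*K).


T = h / cp
T = 1309.2 / 4.18
T = 313.21 deg C


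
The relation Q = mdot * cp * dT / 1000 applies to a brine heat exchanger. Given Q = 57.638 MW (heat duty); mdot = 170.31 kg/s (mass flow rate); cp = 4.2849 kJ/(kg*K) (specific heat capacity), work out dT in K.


dT = Q * 1000 / (mdot * cp)
dT = 57.638 * 1000 / (170.31 * 4.2849)
dT = 78.982 K


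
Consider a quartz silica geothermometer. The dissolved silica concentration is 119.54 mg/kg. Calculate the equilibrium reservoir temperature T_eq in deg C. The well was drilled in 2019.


T_eq = 1309 / (5.19 - log10(SiO2)) - 273.15
T_eq = 1309 / (5.19 - log10(119.54)) - 273.15
T_eq = 147.41 deg C


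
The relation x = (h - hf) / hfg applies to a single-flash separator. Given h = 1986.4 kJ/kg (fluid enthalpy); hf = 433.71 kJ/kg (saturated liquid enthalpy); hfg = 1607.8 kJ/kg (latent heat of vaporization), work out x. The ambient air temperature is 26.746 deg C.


x = (h - hf) / hfg
x = (1986.4 - 433.71) / 1607.8
x = 0.96572


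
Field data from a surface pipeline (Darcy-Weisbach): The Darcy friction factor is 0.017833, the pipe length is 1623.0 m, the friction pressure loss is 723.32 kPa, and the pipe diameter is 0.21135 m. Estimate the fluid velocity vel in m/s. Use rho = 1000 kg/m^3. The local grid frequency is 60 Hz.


vel = sqrt(dP*1000*2*D / (f*L*rho))
vel = sqrt(723.32*1000*2*0.21135 / (0.017833*1623.0*1000))
vel = 3.2502 m/s


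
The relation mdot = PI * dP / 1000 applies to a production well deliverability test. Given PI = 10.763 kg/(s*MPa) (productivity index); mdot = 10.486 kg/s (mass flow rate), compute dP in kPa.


dP = mdot * 1000 / PI
dP = 10.486 * 1000 / 10.763
dP = 974.26 kPa


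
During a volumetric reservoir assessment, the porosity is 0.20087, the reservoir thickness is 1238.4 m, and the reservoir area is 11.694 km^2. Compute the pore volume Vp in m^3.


Vp = A * 1e6 * hr * phi
Vp = 11.694 * 1e6 * 1238.4 * 0.20087
Vp = 2.9090e+09 m^3


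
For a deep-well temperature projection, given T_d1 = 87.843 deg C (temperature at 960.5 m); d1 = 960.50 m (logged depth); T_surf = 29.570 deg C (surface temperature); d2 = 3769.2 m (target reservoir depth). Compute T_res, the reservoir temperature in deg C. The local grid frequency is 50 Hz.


Step 1: grad = (T_d1 - T_surf)/d1 * 1000 = (87.843 - 29.57)/960.5 * 1000 = 60.66944 deg C/km
Step 2: T_res = T_surf + grad*d2/1000 = 29.57 + 60.66944*3769.2/1000 = 258.25 deg C
T_res = 258.25 deg C


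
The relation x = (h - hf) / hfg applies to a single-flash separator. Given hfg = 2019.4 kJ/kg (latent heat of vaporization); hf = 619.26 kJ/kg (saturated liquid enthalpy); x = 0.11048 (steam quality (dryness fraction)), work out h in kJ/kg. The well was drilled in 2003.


h = hf + x * hfg
h = 619.26 + 0.11048 * 2019.4
h = 842.36 kJ/kg


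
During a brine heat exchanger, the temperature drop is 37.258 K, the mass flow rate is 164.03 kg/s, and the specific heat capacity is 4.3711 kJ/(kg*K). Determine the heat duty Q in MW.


Q = mdot * cp * dT / 1000
Q = 164.03 * 4.3711 * 37.258 / 1000
Q = 26.714 MW


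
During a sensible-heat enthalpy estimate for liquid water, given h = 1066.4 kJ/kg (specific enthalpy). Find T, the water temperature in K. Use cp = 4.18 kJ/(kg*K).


T = h / cp
T = 1066.4 / 4.18
T = 255.1196 deg C
Convert to K: 255.1196 + 273.15 = 528.27 K
T = 528.27 K


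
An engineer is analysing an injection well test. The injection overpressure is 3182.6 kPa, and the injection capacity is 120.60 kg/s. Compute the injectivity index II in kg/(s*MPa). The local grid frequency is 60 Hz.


II = mdot * 1000 / dP
II = 120.60 * 1000 / 3182.6
II = 37.894 kg/(s*MPa)


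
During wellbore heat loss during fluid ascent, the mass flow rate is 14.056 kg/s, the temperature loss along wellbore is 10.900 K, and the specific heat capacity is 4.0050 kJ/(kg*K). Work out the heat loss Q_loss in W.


Q_loss = mdot * cp * dT
Q_loss = 14.056 * 4.0050 * 10.900
Q_loss = 613.6077 kW
Convert: 613.6077 kW * 1000.0 = 6.1361e+05 W
Q_loss = 6.1361e+05 W


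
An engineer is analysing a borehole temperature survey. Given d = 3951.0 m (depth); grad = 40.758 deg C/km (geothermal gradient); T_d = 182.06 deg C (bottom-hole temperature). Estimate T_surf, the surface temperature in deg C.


T_surf = T_d - grad * d / 1000
T_surf = 182.06 - 40.758 * 3951.0 / 1000
T_surf = 21.025 deg C


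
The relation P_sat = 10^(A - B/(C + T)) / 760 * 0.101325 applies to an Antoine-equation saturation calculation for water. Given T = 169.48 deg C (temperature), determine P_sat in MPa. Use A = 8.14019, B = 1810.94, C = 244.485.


P_sat = 10^(A - B/(C + T)) / 760 * 0.101325
P_sat = 10^(8.14019 - 1810.94/(244.485 + 169.48)) / 760 * 0.101325
P_sat = 0.77709 MPa


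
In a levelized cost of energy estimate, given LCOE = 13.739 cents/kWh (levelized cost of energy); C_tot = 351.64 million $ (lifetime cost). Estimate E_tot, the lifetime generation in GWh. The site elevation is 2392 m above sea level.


E_tot = C_tot / LCOE * 100
E_tot = 351.64 / 13.739 * 100
E_tot = 2559.4 GWh


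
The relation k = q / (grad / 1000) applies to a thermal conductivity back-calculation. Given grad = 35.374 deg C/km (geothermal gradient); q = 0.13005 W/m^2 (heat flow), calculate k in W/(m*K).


k = q / (grad / 1000)
k = 0.13005 / (35.374 / 1000)
k = 3.6764 W/(m*K)


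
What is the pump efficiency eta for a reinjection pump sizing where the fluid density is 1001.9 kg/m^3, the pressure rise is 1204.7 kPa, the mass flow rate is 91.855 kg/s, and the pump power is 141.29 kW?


eta = mdot * dP / (rho * P_pump)
eta = 91.855 * 1204.7 / (1001.9 * 141.29)
eta = 0.78171


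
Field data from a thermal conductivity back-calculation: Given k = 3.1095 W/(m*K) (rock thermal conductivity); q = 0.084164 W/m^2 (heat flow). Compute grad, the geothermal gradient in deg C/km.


grad = q / k * 1000
grad = 0.084164 / 3.1095 * 1000
grad = 27.067 deg C/km


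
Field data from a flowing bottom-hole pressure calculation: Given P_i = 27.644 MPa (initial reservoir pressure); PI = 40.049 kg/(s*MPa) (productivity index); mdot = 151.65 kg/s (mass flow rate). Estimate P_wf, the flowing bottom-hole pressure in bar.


P_wf = P_i - mdot / PI
P_wf = 27.644 - 151.65 / 40.049
P_wf = 23.85739 MPa
Convert: 23.85739 MPa * 10.0 = 238.57 bar
P_wf = 238.57 bar


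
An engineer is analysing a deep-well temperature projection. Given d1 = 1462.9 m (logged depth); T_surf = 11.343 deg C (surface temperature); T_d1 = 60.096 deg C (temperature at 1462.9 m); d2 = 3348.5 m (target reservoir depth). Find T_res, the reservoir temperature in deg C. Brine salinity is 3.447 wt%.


Step 1: grad = (T_d1 - T_surf)/d1 * 1000 = (60.096 - 11.343)/1462.9 * 1000 = 33.32627 deg C/km
Step 2: T_res = T_surf + grad*d2/1000 = 11.343 + 33.32627*3348.5/1000 = 122.94 deg C
T_res = 122.94 deg C


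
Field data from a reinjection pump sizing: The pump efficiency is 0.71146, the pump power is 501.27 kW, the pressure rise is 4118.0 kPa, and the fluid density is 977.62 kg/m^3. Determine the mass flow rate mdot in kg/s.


mdot = P_pump * rho * eta / dP
mdot = 501.27 * 977.62 * 0.71146 / 4118.0
mdot = 84.665 kg/s


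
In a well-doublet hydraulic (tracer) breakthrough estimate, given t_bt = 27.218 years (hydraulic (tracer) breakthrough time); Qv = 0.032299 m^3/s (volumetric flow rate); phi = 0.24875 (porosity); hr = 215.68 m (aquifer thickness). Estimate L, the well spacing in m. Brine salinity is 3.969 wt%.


L = sqrt(t_bt*365.25*86400*3*Qv / (pi*hr*phi))
L = sqrt(27.218*365.25*86400*3*0.032299 / (pi*215.68*0.24875))
L = 702.71 m


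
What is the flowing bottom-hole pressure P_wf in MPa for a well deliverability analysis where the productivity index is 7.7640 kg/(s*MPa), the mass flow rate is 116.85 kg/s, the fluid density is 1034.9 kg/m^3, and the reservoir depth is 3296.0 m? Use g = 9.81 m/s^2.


Step 1: P_i = rho*g*h/1e6 = 1034.9*9.81*3296.0/1e6 = 33.46221 MPa
Step 2: P_wf = P_i - mdot/PI = 33.46221 - 116.85/7.764 = 18.412 MPa
P_wf = 18.412 MPa


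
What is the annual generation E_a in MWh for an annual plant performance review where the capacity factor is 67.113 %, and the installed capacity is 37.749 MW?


E_a = CF / 100 * cap * 8760
E_a = 67.113 / 100 * 37.749 * 8760
E_a = 2.2193e+05 MWh


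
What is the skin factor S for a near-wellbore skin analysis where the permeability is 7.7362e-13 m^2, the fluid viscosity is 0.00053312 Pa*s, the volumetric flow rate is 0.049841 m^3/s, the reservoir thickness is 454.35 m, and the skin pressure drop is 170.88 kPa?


S = dP_s * 1000 * 2*pi*k*hr / (q*mu)
S = 170.88 * 1000 * 2*pi*7.7362e-13*454.35 / (0.049841*0.00053312)
S = 14.203


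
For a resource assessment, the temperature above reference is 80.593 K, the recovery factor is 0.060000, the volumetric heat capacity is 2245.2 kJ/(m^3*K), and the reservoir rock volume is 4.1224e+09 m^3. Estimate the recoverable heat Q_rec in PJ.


Step 1: Q_s = Vr*rhoc*dT/1e12 = 4.1224e+09*2245.2*80.593/1e12 = 745.9376 PJ
Step 2: Q_rec = Q_s * RF = 745.9376 * 0.06 = 44.756 PJ
Q_rec = 44.756 PJ


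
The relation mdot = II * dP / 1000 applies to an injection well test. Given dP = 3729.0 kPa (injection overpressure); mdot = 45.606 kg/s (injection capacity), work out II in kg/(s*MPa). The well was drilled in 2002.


II = mdot * 1000 / dP
II = 45.606 * 1000 / 3729.0
II = 12.230 kg/(s*MPa)


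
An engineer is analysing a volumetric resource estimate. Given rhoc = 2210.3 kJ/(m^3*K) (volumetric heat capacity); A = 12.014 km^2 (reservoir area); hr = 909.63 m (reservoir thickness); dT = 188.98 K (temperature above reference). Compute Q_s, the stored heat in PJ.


Step 1: Vr = A*1e6*hr = 12.014*1e6*909.63 = 1.092829e+10 m^3
Step 2: Q_s = Vr*rhoc*dT/1e12 = 1.092829e+10*2210.3*188.98/1e12 = 4564.8 PJ
Q_s = 4564.8 PJ


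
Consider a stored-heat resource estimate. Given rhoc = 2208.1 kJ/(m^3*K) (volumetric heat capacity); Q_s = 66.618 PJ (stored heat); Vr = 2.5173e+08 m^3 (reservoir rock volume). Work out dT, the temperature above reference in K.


dT = Q_s * 1e12 / (Vr * rhoc)
dT = 66.618 * 1e12 / (2.5173e+08 * 2208.1)
dT = 119.85 K


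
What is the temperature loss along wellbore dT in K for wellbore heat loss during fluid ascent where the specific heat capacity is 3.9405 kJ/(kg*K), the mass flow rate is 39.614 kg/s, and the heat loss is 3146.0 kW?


dT = Q_loss / (mdot * cp)
dT = 3146.0 / (39.614 * 3.9405)
dT = 20.154 K


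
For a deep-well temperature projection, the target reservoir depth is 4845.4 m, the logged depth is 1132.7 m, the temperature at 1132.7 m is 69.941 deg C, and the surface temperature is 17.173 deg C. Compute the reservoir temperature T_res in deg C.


Step 1: grad = (T_d1 - T_surf)/d1 * 1000 = (69.941 - 17.173)/1132.7 * 1000 = 46.58603 deg C/km
Step 2: T_res = T_surf + grad*d2/1000 = 17.173 + 46.58603*4845.4/1000 = 242.90 deg C
T_res = 242.90 deg C


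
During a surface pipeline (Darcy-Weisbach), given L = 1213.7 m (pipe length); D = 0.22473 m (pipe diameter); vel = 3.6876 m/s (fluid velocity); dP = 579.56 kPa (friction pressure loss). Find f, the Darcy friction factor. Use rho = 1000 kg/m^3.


f = dP*1000 / ((L/D)*(rho*vel^2/2))
f = 579.56*1000 / ((1213.7/0.22473)*(1000*3.6876^2/2))
f = 0.015783


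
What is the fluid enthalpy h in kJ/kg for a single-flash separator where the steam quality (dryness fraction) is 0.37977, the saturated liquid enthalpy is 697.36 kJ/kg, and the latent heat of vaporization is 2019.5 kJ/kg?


h = hf + x * hfg
h = 697.36 + 0.37977 * 2019.5
h = 1464.3 kJ/kg


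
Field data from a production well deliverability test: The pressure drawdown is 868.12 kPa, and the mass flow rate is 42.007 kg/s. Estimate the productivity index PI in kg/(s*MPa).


PI = mdot * 1000 / dP
PI = 42.007 * 1000 / 868.12
PI = 48.388 kg/(s*MPa)


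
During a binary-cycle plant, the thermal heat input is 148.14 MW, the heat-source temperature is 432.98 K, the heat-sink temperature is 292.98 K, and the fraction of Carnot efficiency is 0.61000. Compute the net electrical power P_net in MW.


Step 1: eta = (1 - Tc/Th)*f = (1 - 292.98/432.98)*0.61 = 0.1972377
Step 2: P_net = eta * Q_in = 0.1972377 * 148.14 = 29.219 MW
P_net = 29.219 MW


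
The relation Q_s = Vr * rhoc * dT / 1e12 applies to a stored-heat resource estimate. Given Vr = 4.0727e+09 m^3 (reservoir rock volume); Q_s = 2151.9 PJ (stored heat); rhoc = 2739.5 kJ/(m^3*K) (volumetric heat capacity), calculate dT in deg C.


dT = Q_s * 1e12 / (Vr * rhoc)
dT = 2151.9 * 1e12 / (4.0727e+09 * 2739.5)
dT = 192.8716 K
Convert (temperature difference, 1 K = 1 deg C): 192.8716 K = 192.8716 deg C
dT = 192.87 deg C


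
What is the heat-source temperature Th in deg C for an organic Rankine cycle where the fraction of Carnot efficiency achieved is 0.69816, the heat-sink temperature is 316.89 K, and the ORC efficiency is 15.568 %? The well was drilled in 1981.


Th = Tc / (1 - (eta_orc/100)/f)
Th = 316.89 / (1 - (15.568/100)/0.69816)
Th = 407.8306 K
Convert to deg C: 407.8306 - 273.15 = 134.68 deg C
Th = 134.68 deg C


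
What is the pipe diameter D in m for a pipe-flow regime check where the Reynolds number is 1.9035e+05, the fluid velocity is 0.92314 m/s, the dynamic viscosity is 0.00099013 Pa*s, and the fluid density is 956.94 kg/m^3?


D = Re * mu / (rho * vel)
D = 1.9035e+05 * 0.00099013 / (956.94 * 0.92314)
D = 0.21335 m


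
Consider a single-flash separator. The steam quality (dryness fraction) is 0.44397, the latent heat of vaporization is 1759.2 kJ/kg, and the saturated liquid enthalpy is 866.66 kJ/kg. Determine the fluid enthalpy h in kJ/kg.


h = hf + x * hfg
h = 866.66 + 0.44397 * 1759.2
h = 1647.7 kJ/kg


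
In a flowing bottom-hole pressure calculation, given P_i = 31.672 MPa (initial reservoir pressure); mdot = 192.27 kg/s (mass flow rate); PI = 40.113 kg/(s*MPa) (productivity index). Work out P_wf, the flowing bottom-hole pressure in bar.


P_wf = P_i - mdot / PI
P_wf = 31.672 - 192.27 / 40.113
P_wf = 26.87879 MPa
Convert: 26.87879 MPa * 10.0 = 268.79 bar
P_wf = 268.79 bar


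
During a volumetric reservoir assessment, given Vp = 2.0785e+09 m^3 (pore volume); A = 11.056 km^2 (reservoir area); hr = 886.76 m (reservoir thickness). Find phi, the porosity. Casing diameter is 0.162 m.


phi = Vp / (A * 1e6 * hr)
phi = 2.0785e+09 / (11.056 * 1e6 * 886.76)
phi = 0.21200


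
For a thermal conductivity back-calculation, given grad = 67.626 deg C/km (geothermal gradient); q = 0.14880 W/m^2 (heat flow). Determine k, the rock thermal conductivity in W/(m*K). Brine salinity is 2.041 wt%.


k = q / (grad / 1000)
k = 0.14880 / (67.626 / 1000)
k = 2.2003 W/(m*K)


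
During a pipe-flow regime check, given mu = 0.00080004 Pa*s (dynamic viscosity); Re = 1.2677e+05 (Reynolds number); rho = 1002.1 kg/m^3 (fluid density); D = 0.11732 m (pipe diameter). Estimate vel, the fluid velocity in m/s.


vel = Re * mu / (rho * D)
vel = 1.2677e+05 * 0.00080004 / (1002.1 * 0.11732)
vel = 0.86267 m/s


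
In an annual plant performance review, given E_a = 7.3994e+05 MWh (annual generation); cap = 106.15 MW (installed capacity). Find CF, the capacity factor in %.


CF = E_a / (cap * 8760) * 100
CF = 7.3994e+05 / (106.15 * 8760) * 100
CF = 79.574 %


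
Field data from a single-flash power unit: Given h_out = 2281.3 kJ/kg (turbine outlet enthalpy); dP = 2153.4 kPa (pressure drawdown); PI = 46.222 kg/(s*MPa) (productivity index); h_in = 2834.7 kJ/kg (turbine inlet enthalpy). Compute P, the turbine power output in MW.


Step 1: mdot = PI * dP / 1000 = 46.222 * 2153.4 / 1000 = 99.53445 kg/s
Step 2: P = mdot*(h_in - h_out)/1000 = 99.53445*(2834.7 - 2281.3)/1000 = 55.082 MW
P = 55.082 MW


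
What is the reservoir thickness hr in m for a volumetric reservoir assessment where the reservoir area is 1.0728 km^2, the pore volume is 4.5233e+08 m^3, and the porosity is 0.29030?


hr = Vp / (A * 1e6 * phi)
hr = 4.5233e+08 / (1.0728 * 1e6 * 0.29030)
hr = 1452.4 m


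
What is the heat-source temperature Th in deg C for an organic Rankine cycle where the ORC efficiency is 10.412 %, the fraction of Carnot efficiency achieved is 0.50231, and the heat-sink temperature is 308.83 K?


Th = Tc / (1 - (eta_orc/100)/f)
Th = 308.83 / (1 - (10.412/100)/0.50231)
Th = 389.5839 K
Convert to deg C: 389.5839 - 273.15 = 116.43 deg C
Th = 116.43 deg C


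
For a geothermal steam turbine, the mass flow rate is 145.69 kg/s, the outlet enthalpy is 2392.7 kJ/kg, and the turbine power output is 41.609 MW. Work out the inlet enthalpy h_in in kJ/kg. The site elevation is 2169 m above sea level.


h_in = h_out + P * 1000 / mdot
h_in = 2392.7 + 41.609 * 1000 / 145.69
h_in = 2678.3 kJ/kg


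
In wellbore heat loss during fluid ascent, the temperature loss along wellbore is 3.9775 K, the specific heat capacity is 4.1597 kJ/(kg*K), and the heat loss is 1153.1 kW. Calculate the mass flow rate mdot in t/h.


mdot = Q_loss / (cp * dT)
mdot = 1153.1 / (4.1597 * 3.9775)
mdot = 69.69390 kg/s
Convert: 69.69390 kg/s * 3.6 = 250.90 t/h
mdot = 250.90 t/h


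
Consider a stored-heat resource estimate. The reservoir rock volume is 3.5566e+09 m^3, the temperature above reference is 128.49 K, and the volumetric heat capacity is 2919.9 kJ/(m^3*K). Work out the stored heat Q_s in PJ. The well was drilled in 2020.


Q_s = Vr * rhoc * dT / 1e12
Q_s = 3.5566e+09 * 2919.9 * 128.49 / 1e12
Q_s = 1334.4 PJ


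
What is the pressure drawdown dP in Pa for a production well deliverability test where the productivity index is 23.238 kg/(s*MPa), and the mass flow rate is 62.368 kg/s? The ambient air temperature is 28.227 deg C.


dP = mdot * 1000 / PI
dP = 62.368 * 1000 / 23.238
dP = 2683.880 kPa
Convert: 2683.880 kPa * 1000.0 = 2.6839e+06 Pa
dP = 2.6839e+06 Pa


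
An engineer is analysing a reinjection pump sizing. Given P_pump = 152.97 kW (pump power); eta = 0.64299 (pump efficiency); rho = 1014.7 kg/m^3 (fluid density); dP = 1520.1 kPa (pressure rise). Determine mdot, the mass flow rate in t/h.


mdot = P_pump * rho * eta / dP
mdot = 152.97 * 1014.7 * 0.64299 / 1520.1
mdot = 65.65624 kg/s
Convert: 65.65624 kg/s * 3.6 = 236.36 t/h
mdot = 236.36 t/h


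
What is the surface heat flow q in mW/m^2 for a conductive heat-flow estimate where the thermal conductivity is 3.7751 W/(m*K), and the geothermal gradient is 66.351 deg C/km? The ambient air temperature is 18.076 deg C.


q = k * grad / 1000
q = 3.7751 * 66.351 / 1000
q = 0.2504817 W/m^2
Convert: 0.2504817 W/m^2 * 1000.0 = 250.48 mW/m^2
q = 250.48 mW/m^2


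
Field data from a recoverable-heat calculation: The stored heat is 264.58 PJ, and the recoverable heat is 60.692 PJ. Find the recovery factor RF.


RF = Q_rec / Q_s
RF = 60.692 / 264.58
RF = 0.22939


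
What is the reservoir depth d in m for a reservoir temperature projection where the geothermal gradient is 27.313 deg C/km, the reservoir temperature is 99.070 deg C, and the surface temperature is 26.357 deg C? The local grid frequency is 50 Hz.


d = (T_res - T_surf) / grad * 1000
d = (99.070 - 26.357) / 27.313 * 1000
d = 2662.2 m


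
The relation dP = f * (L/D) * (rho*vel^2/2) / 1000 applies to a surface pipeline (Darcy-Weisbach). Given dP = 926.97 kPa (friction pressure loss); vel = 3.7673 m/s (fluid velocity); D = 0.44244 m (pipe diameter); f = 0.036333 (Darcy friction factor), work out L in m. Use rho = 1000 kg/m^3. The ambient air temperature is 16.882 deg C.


L = dP*1000*D / (f*rho*vel^2/2)
L = 926.97*1000*0.44244 / (0.036333*1000*3.7673^2/2)
L = 1590.7 m


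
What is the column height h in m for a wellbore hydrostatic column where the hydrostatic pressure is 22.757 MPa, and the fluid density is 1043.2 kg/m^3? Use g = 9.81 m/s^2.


h = P * 1e6 / (g * rho)
h = 22.757 * 1e6 / (9.81 * 1043.2)
h = 2223.7 m


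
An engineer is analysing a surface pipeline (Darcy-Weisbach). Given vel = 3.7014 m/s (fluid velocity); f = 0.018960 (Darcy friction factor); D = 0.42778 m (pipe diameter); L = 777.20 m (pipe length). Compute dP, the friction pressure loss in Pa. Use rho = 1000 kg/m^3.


dP = f * (L/D) * (rho*vel^2/2) / 1000
dP = 0.018960 * (777.20/0.42778) * (1000*3.7014^2/2) / 1000
dP = 235.9678 kPa
Convert: 235.9678 kPa * 1000.0 = 2.3597e+05 Pa
dP = 2.3597e+05 Pa
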